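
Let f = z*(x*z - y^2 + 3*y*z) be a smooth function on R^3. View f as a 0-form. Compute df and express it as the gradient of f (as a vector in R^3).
df = (z^2) dx + (z*(-2*y + 3*z)) dy + (2*x*z - y^2 + 6*y*z) dz; grad f = (z^2, z*(-2*y + 3*z), 2*x*z - y^2 + 6*y*z)

For a 0-form f, d f = (∂f/∂x) dx + (∂f/∂y) dy + (∂f/∂z) dz. The components of the vector representation are exactly the entries of grad f in Cartesian coordinates:
  ∂f/∂x = z^2
  ∂f/∂y = z*(-2*y + 3*z)
  ∂f/∂z = 2*x*z - y^2 + 6*y*z.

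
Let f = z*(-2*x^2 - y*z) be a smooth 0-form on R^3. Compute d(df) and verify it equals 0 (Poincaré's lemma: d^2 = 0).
d(df) = 0

Step 1: df = sum_i (∂f/∂x_i) dx_i = (-4*x*z) dx + (-z^2) dy + (-2*x^2 - 2*y*z) dz.
Step 2: Apply d again. Using the 1-form formula, the coefficient of dx ∧ dy in d(df) is ∂^2 f/∂x ∂y - ∂^2 f/∂y ∂x = (0) - (0) = 0 (equality of mixed partials for smooth f).
Similarly for dx ∧ dz and dy ∧ dz — all coefficients vanish. So d(df) = 0.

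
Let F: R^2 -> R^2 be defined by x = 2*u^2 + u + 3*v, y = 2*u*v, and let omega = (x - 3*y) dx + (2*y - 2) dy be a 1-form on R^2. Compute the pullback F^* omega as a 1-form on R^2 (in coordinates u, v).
F^* omega = (8*u^3 - 24*u^2*v + 6*u^2 + 8*u*v^2 + 6*u*v + u - v) du + (8*u^2*v + 6*u^2 - 18*u*v - u + 9*v) dv

Using F^*(f dg) = (f ∘ F) d(g ∘ F), substitute each coordinate x_i by F_i(u, v) in f_i, and replace dx_i by d F_i = (∂F_i/∂u) du + (∂F_i/∂v) dv.
  For the x component: f_1(F) = 2*u^2 - 6*u*v + u + 3*v; d F_1 = (4*u + 1) du + (3) dv
  For the y component: f_2(F) = 4*u*v - 2; d F_2 = (2*v) du + (2*u) dv
Combining and collecting du, dv coefficients:
  coeff of du: 8*u^3 - 24*u^2*v + 6*u^2 + 8*u*v^2 + 6*u*v + u - v
  coeff of dv: 8*u^2*v + 6*u^2 - 18*u*v - u + 9*v
F^* omega = (8*u^3 - 24*u^2*v + 6*u^2 + 8*u*v^2 + 6*u*v + u - v) du + (8*u^2*v + 6*u^2 - 18*u*v - u + 9*v) dv.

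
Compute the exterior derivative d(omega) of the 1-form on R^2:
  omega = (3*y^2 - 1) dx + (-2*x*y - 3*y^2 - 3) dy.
d(omega) = (-8*y) dx ∧ dy

For a 1-form omega = sum_i f_i dx_i, the exterior derivative is
  d(omega) = sum_{i < j} (∂f_j/∂x_i - ∂f_i/∂x_j) dx_i ∧ dx_j.
  coefficient of dx ∧ dy: ∂f_2/∂x - ∂f_1/∂y = ∂(-2*x*y - 3*y^2 - 3)/∂x - ∂(3*y^2 - 1)/∂y = -8*y
Assembling: d(omega) = (-8*y) dx ∧ dy.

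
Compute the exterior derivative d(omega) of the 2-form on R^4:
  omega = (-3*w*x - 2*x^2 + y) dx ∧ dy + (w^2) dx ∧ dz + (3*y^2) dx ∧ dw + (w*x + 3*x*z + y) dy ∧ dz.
d(omega) = (-3*x - 6*y) dx ∧ dy ∧ dw + (2*w) dx ∧ dz ∧ dw + (w + 3*z) dx ∧ dy ∧ dz + (x) dy ∧ dz ∧ dw

For a 2-form omega = sum_{i<j} g_{ij} dx_i ∧ dx_j, the exterior derivative is
  d(omega) = sum_{i<j} d(g_{ij}) ∧ dx_i ∧ dx_j = sum_{i<j, k} (∂g_{ij}/∂x_k) dx_k ∧ dx_i ∧ dx_j.
Expand each term, using dx_k ∧ dx_i ∧ dx_j = sgn(permutation) dx_{(a)} ∧ dx_{(b)} ∧ dx_{(c)} with (a < b < c) sorted:
  d(-3*w*x - 2*x^2 + y) includes (∂/∂w)(-3*w*x - 2*x^2 + y) dw = (-3*x) dw, which multiplied by dx ∧ dy gives (-3*x) dx ∧ dy ∧ dw
  d(w^2) includes (∂/∂w)(w^2) dw = (2*w) dw, which multiplied by dx ∧ dz gives (2*w) dx ∧ dz ∧ dw
  d(3*y^2) includes (∂/∂y)(3*y^2) dy = (6*y) dy, which multiplied by dx ∧ dw gives (-6*y) dx ∧ dy ∧ dw
  d(w*x + 3*x*z + y) includes (∂/∂x)(w*x + 3*x*z + y) dx = (w + 3*z) dx, which multiplied by dy ∧ dz gives (w + 3*z) dx ∧ dy ∧ dz
  d(w*x + 3*x*z + y) includes (∂/∂w)(w*x + 3*x*z + y) dw = (x) dw, which multiplied by dy ∧ dz gives (x) dy ∧ dz ∧ dw
Collecting like 3-forms: d(omega) = (-3*x - 6*y) dx ∧ dy ∧ dw + (2*w) dx ∧ dz ∧ dw + (w + 3*z) dx ∧ dy ∧ dz + (x) dy ∧ dz ∧ dw.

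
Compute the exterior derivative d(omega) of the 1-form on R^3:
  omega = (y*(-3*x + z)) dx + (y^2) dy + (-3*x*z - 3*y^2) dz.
d(omega) = (3*x - z) dx ∧ dy + (-y - 3*z) dx ∧ dz + (-6*y) dy ∧ dz

For a 1-form omega = sum_i f_i dx_i, the exterior derivative is
  d(omega) = sum_{i < j} (∂f_j/∂x_i - ∂f_i/∂x_j) dx_i ∧ dx_j.
  coefficient of dx ∧ dy: ∂f_2/∂x - ∂f_1/∂y = ∂(y^2)/∂x - ∂(y*(-3*x + z))/∂y = 3*x - z
  coefficient of dx ∧ dz: ∂f_3/∂x - ∂f_1/∂z = ∂(-3*x*z - 3*y^2)/∂x - ∂(y*(-3*x + z))/∂z = -y - 3*z
  coefficient of dy ∧ dz: ∂f_3/∂y - ∂f_2/∂z = ∂(-3*x*z - 3*y^2)/∂y - ∂(y^2)/∂z = -6*y
Assembling: d(omega) = (3*x - z) dx ∧ dy + (-y - 3*z) dx ∧ dz + (-6*y) dy ∧ dz.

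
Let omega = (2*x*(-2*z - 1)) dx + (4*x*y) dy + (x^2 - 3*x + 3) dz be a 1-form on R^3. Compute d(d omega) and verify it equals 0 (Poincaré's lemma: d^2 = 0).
d(d omega) = 0

Step 1: d omega = sum_{i<j} (∂f_j/∂x_i - ∂f_i/∂x_j) dx_i ∧ dx_j:
  coeff of dx ∧ dy: 4*y
  coeff of dx ∧ dz: 6*x - 3
  coeff of dy ∧ dz: 0
Step 2: Apply d again to each 2-form coefficient. The only possible 3-form in R^3 is dx ∧ dy ∧ dz, with coefficient
  ∂(coeff of dy∧dz)/∂x - ∂(coeff of dx∧dz)/∂y + ∂(coeff of dx∧dy)/∂z
  = ∂/∂x (0) - ∂/∂y (6*x - 3) + ∂/∂z (4*y).
Each of these terms simplifies to sums of mixed partials that cancel in pairs. The result is 0 (by equality of mixed partials for smooth functions — Schwarz / Clairaut).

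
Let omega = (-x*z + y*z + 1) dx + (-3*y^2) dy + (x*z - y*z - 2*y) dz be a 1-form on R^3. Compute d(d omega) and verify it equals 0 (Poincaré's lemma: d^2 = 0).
d(d omega) = 0

Step 1: d omega = sum_{i<j} (∂f_j/∂x_i - ∂f_i/∂x_j) dx_i ∧ dx_j:
  coeff of dx ∧ dy: -z
  coeff of dx ∧ dz: x - y + z
  coeff of dy ∧ dz: -z - 2
Step 2: Apply d again to each 2-form coefficient. The only possible 3-form in R^3 is dx ∧ dy ∧ dz, with coefficient
  ∂(coeff of dy∧dz)/∂x - ∂(coeff of dx∧dz)/∂y + ∂(coeff of dx∧dy)/∂z
  = ∂/∂x (-z - 2) - ∂/∂y (x - y + z) + ∂/∂z (-z).
Each of these terms simplifies to sums of mixed partials that cancel in pairs. The result is 0 (by equality of mixed partials for smooth functions — Schwarz / Clairaut).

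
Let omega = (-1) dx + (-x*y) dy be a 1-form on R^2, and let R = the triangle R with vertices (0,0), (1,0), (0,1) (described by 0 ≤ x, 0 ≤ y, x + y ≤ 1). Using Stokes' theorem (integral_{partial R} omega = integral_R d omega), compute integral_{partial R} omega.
integral_(partial R) omega = -1/6

Stokes: integral_partial_R omega = integral_R d omega with d omega = (∂Q/∂x - ∂P/∂y) dx ∧ dy.
  ∂Q/∂x = -y
  ∂P/∂y = 0
  integrand = ∂Q/∂x - ∂P/∂y = -y.
Integrating over R: integral_0^1 integral_0^{1-x} (-y) dy dx = -1/6.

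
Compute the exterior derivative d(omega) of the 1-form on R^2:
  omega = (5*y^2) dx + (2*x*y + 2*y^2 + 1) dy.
d(omega) = (-8*y) dx ∧ dy

For a 1-form omega = sum_i f_i dx_i, the exterior derivative is
  d(omega) = sum_{i < j} (∂f_j/∂x_i - ∂f_i/∂x_j) dx_i ∧ dx_j.
  coefficient of dx ∧ dy: ∂f_2/∂x - ∂f_1/∂y = ∂(2*x*y + 2*y^2 + 1)/∂x - ∂(5*y^2)/∂y = -8*y
Assembling: d(omega) = (-8*y) dx ∧ dy.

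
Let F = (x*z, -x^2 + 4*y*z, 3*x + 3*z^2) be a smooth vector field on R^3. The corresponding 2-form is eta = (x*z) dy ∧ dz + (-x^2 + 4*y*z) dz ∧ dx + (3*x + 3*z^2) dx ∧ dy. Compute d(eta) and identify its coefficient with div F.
d(eta) = (11*z) dx ∧ dy ∧ dz; div F = 11*z

For a 2-form in R^3 of the form above, applying d gives a 3-form with coefficient ∂P/∂x + ∂Q/∂y + ∂R/∂z:
  ∂P/∂x = z
  ∂Q/∂y = 4*z
  ∂R/∂z = 6*z
Sum = 11*z, which is exactly div F.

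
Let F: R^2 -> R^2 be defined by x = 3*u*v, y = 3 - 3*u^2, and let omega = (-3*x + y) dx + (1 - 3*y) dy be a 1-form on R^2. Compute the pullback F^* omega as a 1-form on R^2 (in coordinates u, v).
F^* omega = (-54*u^3 - 9*u^2*v - 27*u*v^2 + 48*u + 9*v) du + (9*u*(-u^2 - 3*u*v + 1)) dv

Using F^*(f dg) = (f ∘ F) d(g ∘ F), substitute each coordinate x_i by F_i(u, v) in f_i, and replace dx_i by d F_i = (∂F_i/∂u) du + (∂F_i/∂v) dv.
  For the x component: f_1(F) = -3*u^2 - 9*u*v + 3; d F_1 = (3*v) du + (3*u) dv
  For the y component: f_2(F) = 9*u^2 - 8; d F_2 = (-6*u) du + (0) dv
Combining and collecting du, dv coefficients:
  coeff of du: -54*u^3 - 9*u^2*v - 27*u*v^2 + 48*u + 9*v
  coeff of dv: 9*u*(-u^2 - 3*u*v + 1)
F^* omega = (-54*u^3 - 9*u^2*v - 27*u*v^2 + 48*u + 9*v) du + (9*u*(-u^2 - 3*u*v + 1)) dv.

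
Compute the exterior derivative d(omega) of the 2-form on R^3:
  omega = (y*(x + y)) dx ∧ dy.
d(omega) = 0

For a 2-form omega = sum_{i<j} g_{ij} dx_i ∧ dx_j, the exterior derivative is
  d(omega) = sum_{i<j} d(g_{ij}) ∧ dx_i ∧ dx_j = sum_{i<j, k} (∂g_{ij}/∂x_k) dx_k ∧ dx_i ∧ dx_j.
Expand each term, using dx_k ∧ dx_i ∧ dx_j = sgn(permutation) dx_{(a)} ∧ dx_{(b)} ∧ dx_{(c)} with (a < b < c) sorted:

Collecting like 3-forms: d(omega) = 0.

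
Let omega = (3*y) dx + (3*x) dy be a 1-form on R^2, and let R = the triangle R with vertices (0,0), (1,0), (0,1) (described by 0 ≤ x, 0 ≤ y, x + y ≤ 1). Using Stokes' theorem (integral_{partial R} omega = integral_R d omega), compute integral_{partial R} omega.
integral_(partial R) omega = 0

Stokes: integral_partial_R omega = integral_R d omega with d omega = (∂Q/∂x - ∂P/∂y) dx ∧ dy.
  ∂Q/∂x = 3
  ∂P/∂y = 3
  integrand = ∂Q/∂x - ∂P/∂y = 0.
Integrating over R: integral_0^1 integral_0^{1-x} (0) dy dx = 0.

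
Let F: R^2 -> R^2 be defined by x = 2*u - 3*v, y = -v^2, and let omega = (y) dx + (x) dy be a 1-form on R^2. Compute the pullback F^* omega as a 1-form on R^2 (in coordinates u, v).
F^* omega = (-2*v^2) du + (v*(-4*u + 9*v)) dv

Using F^*(f dg) = (f ∘ F) d(g ∘ F), substitute each coordinate x_i by F_i(u, v) in f_i, and replace dx_i by d F_i = (∂F_i/∂u) du + (∂F_i/∂v) dv.
  For the x component: f_1(F) = -v^2; d F_1 = (2) du + (-3) dv
  For the y component: f_2(F) = 2*u - 3*v; d F_2 = (0) du + (-2*v) dv
Combining and collecting du, dv coefficients:
  coeff of du: -2*v^2
  coeff of dv: v*(-4*u + 9*v)
F^* omega = (-2*v^2) du + (v*(-4*u + 9*v)) dv.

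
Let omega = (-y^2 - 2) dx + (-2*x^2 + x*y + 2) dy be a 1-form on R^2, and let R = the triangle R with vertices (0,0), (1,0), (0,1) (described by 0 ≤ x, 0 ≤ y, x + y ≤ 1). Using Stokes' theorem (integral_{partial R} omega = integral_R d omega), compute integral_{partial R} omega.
integral_(partial R) omega = -1/6

Stokes: integral_partial_R omega = integral_R d omega with d omega = (∂Q/∂x - ∂P/∂y) dx ∧ dy.
  ∂Q/∂x = -4*x + y
  ∂P/∂y = -2*y
  integrand = ∂Q/∂x - ∂P/∂y = -4*x + 3*y.
Integrating over R: integral_0^1 integral_0^{1-x} (-4*x + 3*y) dy dx = -1/6.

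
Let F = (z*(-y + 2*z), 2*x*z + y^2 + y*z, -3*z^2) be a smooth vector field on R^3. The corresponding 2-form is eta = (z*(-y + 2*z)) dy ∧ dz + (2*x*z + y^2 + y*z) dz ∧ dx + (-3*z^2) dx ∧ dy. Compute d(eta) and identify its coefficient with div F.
d(eta) = (2*y - 5*z) dx ∧ dy ∧ dz; div F = 2*y - 5*z

For a 2-form in R^3 of the form above, applying d gives a 3-form with coefficient ∂P/∂x + ∂Q/∂y + ∂R/∂z:
  ∂P/∂x = 0
  ∂Q/∂y = 2*y + z
  ∂R/∂z = -6*z
Sum = 2*y - 5*z, which is exactly div F.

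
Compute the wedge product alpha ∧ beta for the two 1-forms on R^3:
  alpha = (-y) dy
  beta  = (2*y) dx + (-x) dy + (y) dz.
alpha ∧ beta = (2*y^2) dx ∧ dy + (-y^2) dy ∧ dz

Distribute the wedge, using dx_i ∧ dx_j = -dx_j ∧ dx_i and dx_i ∧ dx_i = 0. For each pair (i, j) with i < j, the coefficient of dx_i ∧ dx_j in alpha ∧ beta is (alpha_i * beta_j - alpha_j * beta_i). Collecting: alpha ∧ beta = (2*y^2) dx ∧ dy + (-y^2) dy ∧ dz.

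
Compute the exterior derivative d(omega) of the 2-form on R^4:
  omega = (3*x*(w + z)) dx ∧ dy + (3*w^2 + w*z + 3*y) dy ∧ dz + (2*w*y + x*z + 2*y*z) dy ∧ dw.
d(omega) = (3*x) dx ∧ dy ∧ dz + (3*x + z) dx ∧ dy ∧ dw + (6*w - x - 2*y + z) dy ∧ dz ∧ dw

For a 2-form omega = sum_{i<j} g_{ij} dx_i ∧ dx_j, the exterior derivative is
  d(omega) = sum_{i<j} d(g_{ij}) ∧ dx_i ∧ dx_j = sum_{i<j, k} (∂g_{ij}/∂x_k) dx_k ∧ dx_i ∧ dx_j.
Expand each term, using dx_k ∧ dx_i ∧ dx_j = sgn(permutation) dx_{(a)} ∧ dx_{(b)} ∧ dx_{(c)} with (a < b < c) sorted:
  d(3*x*(w + z)) includes (∂/∂z)(3*x*(w + z)) dz = (3*x) dz, which multiplied by dx ∧ dy gives (3*x) dx ∧ dy ∧ dz
  d(3*x*(w + z)) includes (∂/∂w)(3*x*(w + z)) dw = (3*x) dw, which multiplied by dx ∧ dy gives (3*x) dx ∧ dy ∧ dw
  d(3*w^2 + w*z + 3*y) includes (∂/∂w)(3*w^2 + w*z + 3*y) dw = (6*w + z) dw, which multiplied by dy ∧ dz gives (6*w + z) dy ∧ dz ∧ dw
  d(2*w*y + x*z + 2*y*z) includes (∂/∂x)(2*w*y + x*z + 2*y*z) dx = (z) dx, which multiplied by dy ∧ dw gives (z) dx ∧ dy ∧ dw
  d(2*w*y + x*z + 2*y*z) includes (∂/∂z)(2*w*y + x*z + 2*y*z) dz = (x + 2*y) dz, which multiplied by dy ∧ dw gives (-x - 2*y) dy ∧ dz ∧ dw
Collecting like 3-forms: d(omega) = (3*x) dx ∧ dy ∧ dz + (3*x + z) dx ∧ dy ∧ dw + (6*w - x - 2*y + z) dy ∧ dz ∧ dw.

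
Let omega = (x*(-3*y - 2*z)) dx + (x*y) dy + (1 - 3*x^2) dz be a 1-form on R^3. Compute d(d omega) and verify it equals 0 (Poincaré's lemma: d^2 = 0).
d(d omega) = 0

Step 1: d omega = sum_{i<j} (∂f_j/∂x_i - ∂f_i/∂x_j) dx_i ∧ dx_j:
  coeff of dx ∧ dy: 3*x + y
  coeff of dx ∧ dz: -4*x
  coeff of dy ∧ dz: 0
Step 2: Apply d again to each 2-form coefficient. The only possible 3-form in R^3 is dx ∧ dy ∧ dz, with coefficient
  ∂(coeff of dy∧dz)/∂x - ∂(coeff of dx∧dz)/∂y + ∂(coeff of dx∧dy)/∂z
  = ∂/∂x (0) - ∂/∂y (-4*x) + ∂/∂z (3*x + y).
Each of these terms simplifies to sums of mixed partials that cancel in pairs. The result is 0 (by equality of mixed partials for smooth functions — Schwarz / Clairaut).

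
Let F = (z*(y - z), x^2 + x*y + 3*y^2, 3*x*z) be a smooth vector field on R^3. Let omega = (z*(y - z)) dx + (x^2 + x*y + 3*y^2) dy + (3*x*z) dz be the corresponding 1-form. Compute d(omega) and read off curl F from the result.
d(omega) = (0) dy ∧ dz + (y - 5*z) dz ∧ dx + (2*x + y - z) dx ∧ dy; curl F = (0, y - 5*z, 2*x + y - z)

d omega = sum_{i<j} (∂f_j/∂x_i - ∂f_i/∂x_j) dx_i ∧ dx_j. Under the identification (dy ∧ dz, dz ∧ dx, dx ∧ dy) ↔ (e_x, e_y, e_z), the coefficients are exactly the components of curl F. Compute:
  ∂R/∂y - ∂Q/∂z = (0) - (0) = 0
  ∂P/∂z - ∂R/∂x = (y - 2*z) - (3*z) = y - 5*z
  ∂Q/∂x - ∂P/∂y = (2*x + y) - (z) = 2*x + y - z.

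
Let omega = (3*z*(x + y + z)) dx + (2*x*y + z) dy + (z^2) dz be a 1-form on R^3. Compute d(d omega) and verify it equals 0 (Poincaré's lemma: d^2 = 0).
d(d omega) = 0

Step 1: d omega = sum_{i<j} (∂f_j/∂x_i - ∂f_i/∂x_j) dx_i ∧ dx_j:
  coeff of dx ∧ dy: 2*y - 3*z
  coeff of dx ∧ dz: -3*x - 3*y - 6*z
  coeff of dy ∧ dz: -1
Step 2: Apply d again to each 2-form coefficient. The only possible 3-form in R^3 is dx ∧ dy ∧ dz, with coefficient
  ∂(coeff of dy∧dz)/∂x - ∂(coeff of dx∧dz)/∂y + ∂(coeff of dx∧dy)/∂z
  = ∂/∂x (-1) - ∂/∂y (-3*x - 3*y - 6*z) + ∂/∂z (2*y - 3*z).
Each of these terms simplifies to sums of mixed partials that cancel in pairs. The result is 0 (by equality of mixed partials for smooth functions — Schwarz / Clairaut).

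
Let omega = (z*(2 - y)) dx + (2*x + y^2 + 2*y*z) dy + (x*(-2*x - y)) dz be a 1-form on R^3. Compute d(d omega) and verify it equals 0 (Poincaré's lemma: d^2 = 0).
d(d omega) = 0

Step 1: d omega = sum_{i<j} (∂f_j/∂x_i - ∂f_i/∂x_j) dx_i ∧ dx_j:
  coeff of dx ∧ dy: z + 2
  coeff of dx ∧ dz: -4*x - 2
  coeff of dy ∧ dz: -x - 2*y
Step 2: Apply d again to each 2-form coefficient. The only possible 3-form in R^3 is dx ∧ dy ∧ dz, with coefficient
  ∂(coeff of dy∧dz)/∂x - ∂(coeff of dx∧dz)/∂y + ∂(coeff of dx∧dy)/∂z
  = ∂/∂x (-x - 2*y) - ∂/∂y (-4*x - 2) + ∂/∂z (z + 2).
Each of these terms simplifies to sums of mixed partials that cancel in pairs. The result is 0 (by equality of mixed partials for smooth functions — Schwarz / Clairaut).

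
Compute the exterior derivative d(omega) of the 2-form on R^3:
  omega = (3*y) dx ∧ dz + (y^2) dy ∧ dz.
d(omega) = (-3) dx ∧ dy ∧ dz

For a 2-form omega = sum_{i<j} g_{ij} dx_i ∧ dx_j, the exterior derivative is
  d(omega) = sum_{i<j} d(g_{ij}) ∧ dx_i ∧ dx_j = sum_{i<j, k} (∂g_{ij}/∂x_k) dx_k ∧ dx_i ∧ dx_j.
Expand each term, using dx_k ∧ dx_i ∧ dx_j = sgn(permutation) dx_{(a)} ∧ dx_{(b)} ∧ dx_{(c)} with (a < b < c) sorted:
  d(3*y) includes (∂/∂y)(3*y) dy = (3) dy, which multiplied by dx ∧ dz gives (-3) dx ∧ dy ∧ dz
Collecting like 3-forms: d(omega) = (-3) dx ∧ dy ∧ dz.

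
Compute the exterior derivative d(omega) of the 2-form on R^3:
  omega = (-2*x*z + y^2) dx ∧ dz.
d(omega) = (-2*y) dx ∧ dy ∧ dz

For a 2-form omega = sum_{i<j} g_{ij} dx_i ∧ dx_j, the exterior derivative is
  d(omega) = sum_{i<j} d(g_{ij}) ∧ dx_i ∧ dx_j = sum_{i<j, k} (∂g_{ij}/∂x_k) dx_k ∧ dx_i ∧ dx_j.
Expand each term, using dx_k ∧ dx_i ∧ dx_j = sgn(permutation) dx_{(a)} ∧ dx_{(b)} ∧ dx_{(c)} with (a < b < c) sorted:
  d(-2*x*z + y^2) includes (∂/∂y)(-2*x*z + y^2) dy = (2*y) dy, which multiplied by dx ∧ dz gives (-2*y) dx ∧ dy ∧ dz
Collecting like 3-forms: d(omega) = (-2*y) dx ∧ dy ∧ dz.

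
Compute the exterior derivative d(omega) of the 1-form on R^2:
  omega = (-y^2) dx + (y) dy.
d(omega) = (2*y) dx ∧ dy

For a 1-form omega = sum_i f_i dx_i, the exterior derivative is
  d(omega) = sum_{i < j} (∂f_j/∂x_i - ∂f_i/∂x_j) dx_i ∧ dx_j.
  coefficient of dx ∧ dy: ∂f_2/∂x - ∂f_1/∂y = ∂(y)/∂x - ∂(-y^2)/∂y = 2*y
Assembling: d(omega) = (2*y) dx ∧ dy.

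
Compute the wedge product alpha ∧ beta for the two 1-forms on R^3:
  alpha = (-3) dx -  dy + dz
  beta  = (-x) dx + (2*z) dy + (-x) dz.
alpha ∧ beta = (-x - 6*z) dx ∧ dy + (4*x) dx ∧ dz + (x - 2*z) dy ∧ dz

Distribute the wedge, using dx_i ∧ dx_j = -dx_j ∧ dx_i and dx_i ∧ dx_i = 0. For each pair (i, j) with i < j, the coefficient of dx_i ∧ dx_j in alpha ∧ beta is (alpha_i * beta_j - alpha_j * beta_i). Collecting: alpha ∧ beta = (-x - 6*z) dx ∧ dy + (4*x) dx ∧ dz + (x - 2*z) dy ∧ dz.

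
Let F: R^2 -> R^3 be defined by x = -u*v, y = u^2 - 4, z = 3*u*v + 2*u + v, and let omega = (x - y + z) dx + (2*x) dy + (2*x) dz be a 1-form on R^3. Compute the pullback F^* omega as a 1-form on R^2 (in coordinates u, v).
F^* omega = (v*(-3*u^2 - 8*u*v - 6*u - v - 4)) du + (u*(u^2 - 8*u*v - 2*u - 3*v - 4)) dv

Using F^*(f dg) = (f ∘ F) d(g ∘ F), substitute each coordinate x_i by F_i(u, v) in f_i, and replace dx_i by d F_i = (∂F_i/∂u) du + (∂F_i/∂v) dv.
  For the x component: f_1(F) = -u^2 + 2*u*v + 2*u + v + 4; d F_1 = (-v) du + (-u) dv
  For the y component: f_2(F) = -2*u*v; d F_2 = (2*u) du + (0) dv
  For the z component: f_3(F) = -2*u*v; d F_3 = (3*v + 2) du + (3*u + 1) dv
Combining and collecting du, dv coefficients:
  coeff of du: v*(-3*u^2 - 8*u*v - 6*u - v - 4)
  coeff of dv: u*(u^2 - 8*u*v - 2*u - 3*v - 4)
F^* omega = (v*(-3*u^2 - 8*u*v - 6*u - v - 4)) du + (u*(u^2 - 8*u*v - 2*u - 3*v - 4)) dv.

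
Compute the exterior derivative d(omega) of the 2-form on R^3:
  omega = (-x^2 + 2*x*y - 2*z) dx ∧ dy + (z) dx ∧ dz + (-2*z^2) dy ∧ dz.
d(omega) = (-2) dx ∧ dy ∧ dz

For a 2-form omega = sum_{i<j} g_{ij} dx_i ∧ dx_j, the exterior derivative is
  d(omega) = sum_{i<j} d(g_{ij}) ∧ dx_i ∧ dx_j = sum_{i<j, k} (∂g_{ij}/∂x_k) dx_k ∧ dx_i ∧ dx_j.
Expand each term, using dx_k ∧ dx_i ∧ dx_j = sgn(permutation) dx_{(a)} ∧ dx_{(b)} ∧ dx_{(c)} with (a < b < c) sorted:
  d(-x^2 + 2*x*y - 2*z) includes (∂/∂z)(-x^2 + 2*x*y - 2*z) dz = (-2) dz, which multiplied by dx ∧ dy gives (-2) dx ∧ dy ∧ dz
Collecting like 3-forms: d(omega) = (-2) dx ∧ dy ∧ dz.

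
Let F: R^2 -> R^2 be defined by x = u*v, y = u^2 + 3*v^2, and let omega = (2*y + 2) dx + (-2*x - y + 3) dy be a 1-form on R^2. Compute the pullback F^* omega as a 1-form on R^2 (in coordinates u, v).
F^* omega = (-2*u^3 - 2*u^2*v - 6*u*v^2 + 6*u + 6*v^3 + 2*v) du + (2*u^3 - 6*u^2*v - 6*u*v^2 + 2*u - 18*v^3 + 18*v) dv

Using F^*(f dg) = (f ∘ F) d(g ∘ F), substitute each coordinate x_i by F_i(u, v) in f_i, and replace dx_i by d F_i = (∂F_i/∂u) du + (∂F_i/∂v) dv.
  For the x component: f_1(F) = 2*u^2 + 6*v^2 + 2; d F_1 = (v) du + (u) dv
  For the y component: f_2(F) = -u^2 - 2*u*v - 3*v^2 + 3; d F_2 = (2*u) du + (6*v) dv
Combining and collecting du, dv coefficients:
  coeff of du: -2*u^3 - 2*u^2*v - 6*u*v^2 + 6*u + 6*v^3 + 2*v
  coeff of dv: 2*u^3 - 6*u^2*v - 6*u*v^2 + 2*u - 18*v^3 + 18*v
F^* omega = (-2*u^3 - 2*u^2*v - 6*u*v^2 + 6*u + 6*v^3 + 2*v) du + (2*u^3 - 6*u^2*v - 6*u*v^2 + 2*u - 18*v^3 + 18*v) dv.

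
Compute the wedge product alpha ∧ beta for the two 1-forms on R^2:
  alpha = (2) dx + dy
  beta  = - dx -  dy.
alpha ∧ beta = (-1) dx ∧ dy

Distribute the wedge, using dx_i ∧ dx_j = -dx_j ∧ dx_i and dx_i ∧ dx_i = 0. For each pair (i, j) with i < j, the coefficient of dx_i ∧ dx_j in alpha ∧ beta is (alpha_i * beta_j - alpha_j * beta_i). Collecting: alpha ∧ beta = (-1) dx ∧ dy.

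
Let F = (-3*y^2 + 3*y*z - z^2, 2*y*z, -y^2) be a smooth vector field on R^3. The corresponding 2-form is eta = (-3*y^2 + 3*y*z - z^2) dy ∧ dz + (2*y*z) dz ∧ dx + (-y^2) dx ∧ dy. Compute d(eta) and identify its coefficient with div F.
d(eta) = (2*z) dx ∧ dy ∧ dz; div F = 2*z

For a 2-form in R^3 of the form above, applying d gives a 3-form with coefficient ∂P/∂x + ∂Q/∂y + ∂R/∂z:
  ∂P/∂x = 0
  ∂Q/∂y = 2*z
  ∂R/∂z = 0
Sum = 2*z, which is exactly div F.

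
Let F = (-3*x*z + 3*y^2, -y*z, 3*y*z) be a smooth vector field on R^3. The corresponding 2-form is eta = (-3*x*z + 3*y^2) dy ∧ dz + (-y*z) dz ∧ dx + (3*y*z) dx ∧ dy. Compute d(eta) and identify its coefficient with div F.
d(eta) = (3*y - 4*z) dx ∧ dy ∧ dz; div F = 3*y - 4*z

For a 2-form in R^3 of the form above, applying d gives a 3-form with coefficient ∂P/∂x + ∂Q/∂y + ∂R/∂z:
  ∂P/∂x = -3*z
  ∂Q/∂y = -z
  ∂R/∂z = 3*y
Sum = 3*y - 4*z, which is exactly div F.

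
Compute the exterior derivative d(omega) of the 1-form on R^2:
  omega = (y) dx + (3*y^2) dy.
d(omega) = (-1) dx ∧ dy

For a 1-form omega = sum_i f_i dx_i, the exterior derivative is
  d(omega) = sum_{i < j} (∂f_j/∂x_i - ∂f_i/∂x_j) dx_i ∧ dx_j.
  coefficient of dx ∧ dy: ∂f_2/∂x - ∂f_1/∂y = ∂(3*y^2)/∂x - ∂(y)/∂y = -1
Assembling: d(omega) = (-1) dx ∧ dy.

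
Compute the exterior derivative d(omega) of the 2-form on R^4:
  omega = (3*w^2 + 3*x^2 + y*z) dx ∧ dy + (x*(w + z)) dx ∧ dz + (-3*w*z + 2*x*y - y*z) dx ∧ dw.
d(omega) = (y) dx ∧ dy ∧ dz + (6*w - 2*x + z) dx ∧ dy ∧ dw + (3*w + x + y) dx ∧ dz ∧ dw

For a 2-form omega = sum_{i<j} g_{ij} dx_i ∧ dx_j, the exterior derivative is
  d(omega) = sum_{i<j} d(g_{ij}) ∧ dx_i ∧ dx_j = sum_{i<j, k} (∂g_{ij}/∂x_k) dx_k ∧ dx_i ∧ dx_j.
Expand each term, using dx_k ∧ dx_i ∧ dx_j = sgn(permutation) dx_{(a)} ∧ dx_{(b)} ∧ dx_{(c)} with (a < b < c) sorted:
  d(3*w^2 + 3*x^2 + y*z) includes (∂/∂z)(3*w^2 + 3*x^2 + y*z) dz = (y) dz, which multiplied by dx ∧ dy gives (y) dx ∧ dy ∧ dz
  d(3*w^2 + 3*x^2 + y*z) includes (∂/∂w)(3*w^2 + 3*x^2 + y*z) dw = (6*w) dw, which multiplied by dx ∧ dy gives (6*w) dx ∧ dy ∧ dw
  d(x*(w + z)) includes (∂/∂w)(x*(w + z)) dw = (x) dw, which multiplied by dx ∧ dz gives (x) dx ∧ dz ∧ dw
  d(-3*w*z + 2*x*y - y*z) includes (∂/∂y)(-3*w*z + 2*x*y - y*z) dy = (2*x - z) dy, which multiplied by dx ∧ dw gives (-2*x + z) dx ∧ dy ∧ dw
  d(-3*w*z + 2*x*y - y*z) includes (∂/∂z)(-3*w*z + 2*x*y - y*z) dz = (-3*w - y) dz, which multiplied by dx ∧ dw gives (3*w + y) dx ∧ dz ∧ dw
Collecting like 3-forms: d(omega) = (y) dx ∧ dy ∧ dz + (6*w - 2*x + z) dx ∧ dy ∧ dw + (3*w + x + y) dx ∧ dz ∧ dw.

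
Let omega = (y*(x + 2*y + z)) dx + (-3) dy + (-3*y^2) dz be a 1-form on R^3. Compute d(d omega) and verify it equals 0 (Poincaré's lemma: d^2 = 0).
d(d omega) = 0

Step 1: d omega = sum_{i<j} (∂f_j/∂x_i - ∂f_i/∂x_j) dx_i ∧ dx_j:
  coeff of dx ∧ dy: -x - 4*y - z
  coeff of dx ∧ dz: -y
  coeff of dy ∧ dz: -6*y
Step 2: Apply d again to each 2-form coefficient. The only possible 3-form in R^3 is dx ∧ dy ∧ dz, with coefficient
  ∂(coeff of dy∧dz)/∂x - ∂(coeff of dx∧dz)/∂y + ∂(coeff of dx∧dy)/∂z
  = ∂/∂x (-6*y) - ∂/∂y (-y) + ∂/∂z (-x - 4*y - z).
Each of these terms simplifies to sums of mixed partials that cancel in pairs. The result is 0 (by equality of mixed partials for smooth functions — Schwarz / Clairaut).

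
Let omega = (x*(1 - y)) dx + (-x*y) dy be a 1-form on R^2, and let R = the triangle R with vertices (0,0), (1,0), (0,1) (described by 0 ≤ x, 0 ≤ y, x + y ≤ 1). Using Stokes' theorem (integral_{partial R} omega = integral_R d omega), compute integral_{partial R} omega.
integral_(partial R) omega = 0

Stokes: integral_partial_R omega = integral_R d omega with d omega = (∂Q/∂x - ∂P/∂y) dx ∧ dy.
  ∂Q/∂x = -y
  ∂P/∂y = -x
  integrand = ∂Q/∂x - ∂P/∂y = x - y.
Integrating over R: integral_0^1 integral_0^{1-x} (x - y) dy dx = 0.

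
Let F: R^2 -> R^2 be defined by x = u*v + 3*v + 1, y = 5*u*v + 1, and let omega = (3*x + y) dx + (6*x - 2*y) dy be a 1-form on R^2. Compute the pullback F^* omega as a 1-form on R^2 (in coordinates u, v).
F^* omega = (3*v*(-4*u*v + 33*v + 8)) du + (-12*u^2*v + 123*u*v + 24*u + 27*v + 12) dv

Using F^*(f dg) = (f ∘ F) d(g ∘ F), substitute each coordinate x_i by F_i(u, v) in f_i, and replace dx_i by d F_i = (∂F_i/∂u) du + (∂F_i/∂v) dv.
  For the x component: f_1(F) = 8*u*v + 9*v + 4; d F_1 = (v) du + (u + 3) dv
  For the y component: f_2(F) = -4*u*v + 18*v + 4; d F_2 = (5*v) du + (5*u) dv
Combining and collecting du, dv coefficients:
  coeff of du: 3*v*(-4*u*v + 33*v + 8)
  coeff of dv: -12*u^2*v + 123*u*v + 24*u + 27*v + 12
F^* omega = (3*v*(-4*u*v + 33*v + 8)) du + (-12*u^2*v + 123*u*v + 24*u + 27*v + 12) dv.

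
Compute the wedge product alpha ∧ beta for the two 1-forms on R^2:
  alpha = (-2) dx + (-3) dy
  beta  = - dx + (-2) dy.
alpha ∧ beta = (1) dx ∧ dy

Distribute the wedge, using dx_i ∧ dx_j = -dx_j ∧ dx_i and dx_i ∧ dx_i = 0. For each pair (i, j) with i < j, the coefficient of dx_i ∧ dx_j in alpha ∧ beta is (alpha_i * beta_j - alpha_j * beta_i). Collecting: alpha ∧ beta = (1) dx ∧ dy.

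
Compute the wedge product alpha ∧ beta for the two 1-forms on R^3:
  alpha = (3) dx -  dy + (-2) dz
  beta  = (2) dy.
alpha ∧ beta = (6) dx ∧ dy + (4) dy ∧ dz

Distribute the wedge, using dx_i ∧ dx_j = -dx_j ∧ dx_i and dx_i ∧ dx_i = 0. For each pair (i, j) with i < j, the coefficient of dx_i ∧ dx_j in alpha ∧ beta is (alpha_i * beta_j - alpha_j * beta_i). Collecting: alpha ∧ beta = (6) dx ∧ dy + (4) dy ∧ dz.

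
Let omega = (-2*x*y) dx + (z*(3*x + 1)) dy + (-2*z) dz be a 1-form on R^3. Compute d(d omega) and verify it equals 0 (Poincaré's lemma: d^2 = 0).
d(d omega) = 0

Step 1: d omega = sum_{i<j} (∂f_j/∂x_i - ∂f_i/∂x_j) dx_i ∧ dx_j:
  coeff of dx ∧ dy: 2*x + 3*z
  coeff of dx ∧ dz: 0
  coeff of dy ∧ dz: -3*x - 1
Step 2: Apply d again to each 2-form coefficient. The only possible 3-form in R^3 is dx ∧ dy ∧ dz, with coefficient
  ∂(coeff of dy∧dz)/∂x - ∂(coeff of dx∧dz)/∂y + ∂(coeff of dx∧dy)/∂z
  = ∂/∂x (-3*x - 1) - ∂/∂y (0) + ∂/∂z (2*x + 3*z).
Each of these terms simplifies to sums of mixed partials that cancel in pairs. The result is 0 (by equality of mixed partials for smooth functions — Schwarz / Clairaut).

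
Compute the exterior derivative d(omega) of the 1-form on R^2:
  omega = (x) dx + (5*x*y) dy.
d(omega) = (5*y) dx ∧ dy

For a 1-form omega = sum_i f_i dx_i, the exterior derivative is
  d(omega) = sum_{i < j} (∂f_j/∂x_i - ∂f_i/∂x_j) dx_i ∧ dx_j.
  coefficient of dx ∧ dy: ∂f_2/∂x - ∂f_1/∂y = ∂(5*x*y)/∂x - ∂(x)/∂y = 5*y
Assembling: d(omega) = (5*y) dx ∧ dy.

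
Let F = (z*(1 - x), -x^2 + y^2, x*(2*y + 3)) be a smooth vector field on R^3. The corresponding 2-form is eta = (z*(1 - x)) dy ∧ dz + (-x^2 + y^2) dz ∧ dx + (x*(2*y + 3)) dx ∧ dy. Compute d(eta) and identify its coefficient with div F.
d(eta) = (2*y - z) dx ∧ dy ∧ dz; div F = 2*y - z

For a 2-form in R^3 of the form above, applying d gives a 3-form with coefficient ∂P/∂x + ∂Q/∂y + ∂R/∂z:
  ∂P/∂x = -z
  ∂Q/∂y = 2*y
  ∂R/∂z = 0
Sum = 2*y - z, which is exactly div F.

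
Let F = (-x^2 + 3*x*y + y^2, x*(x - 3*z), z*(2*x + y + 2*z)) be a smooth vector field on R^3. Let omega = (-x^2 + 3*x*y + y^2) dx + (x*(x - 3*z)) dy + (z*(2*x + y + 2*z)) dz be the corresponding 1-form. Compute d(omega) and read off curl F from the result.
d(omega) = (3*x + z) dy ∧ dz + (-2*z) dz ∧ dx + (-x - 2*y - 3*z) dx ∧ dy; curl F = (3*x + z, -2*z, -x - 2*y - 3*z)

d omega = sum_{i<j} (∂f_j/∂x_i - ∂f_i/∂x_j) dx_i ∧ dx_j. Under the identification (dy ∧ dz, dz ∧ dx, dx ∧ dy) ↔ (e_x, e_y, e_z), the coefficients are exactly the components of curl F. Compute:
  ∂R/∂y - ∂Q/∂z = (z) - (-3*x) = 3*x + z
  ∂P/∂z - ∂R/∂x = (0) - (2*z) = -2*z
  ∂Q/∂x - ∂P/∂y = (2*x - 3*z) - (3*x + 2*y) = -x - 2*y - 3*z.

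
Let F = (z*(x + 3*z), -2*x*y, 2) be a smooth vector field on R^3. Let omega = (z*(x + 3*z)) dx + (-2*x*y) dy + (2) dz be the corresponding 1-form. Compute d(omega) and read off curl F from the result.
d(omega) = (0) dy ∧ dz + (x + 6*z) dz ∧ dx + (-2*y) dx ∧ dy; curl F = (0, x + 6*z, -2*y)

d omega = sum_{i<j} (∂f_j/∂x_i - ∂f_i/∂x_j) dx_i ∧ dx_j. Under the identification (dy ∧ dz, dz ∧ dx, dx ∧ dy) ↔ (e_x, e_y, e_z), the coefficients are exactly the components of curl F. Compute:
  ∂R/∂y - ∂Q/∂z = (0) - (0) = 0
  ∂P/∂z - ∂R/∂x = (x + 6*z) - (0) = x + 6*z
  ∂Q/∂x - ∂P/∂y = (-2*y) - (0) = -2*y.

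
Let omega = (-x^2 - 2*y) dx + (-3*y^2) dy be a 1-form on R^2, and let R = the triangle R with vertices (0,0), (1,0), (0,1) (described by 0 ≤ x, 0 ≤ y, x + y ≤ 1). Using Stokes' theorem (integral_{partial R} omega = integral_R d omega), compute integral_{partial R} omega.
integral_(partial R) omega = 1

Stokes: integral_partial_R omega = integral_R d omega with d omega = (∂Q/∂x - ∂P/∂y) dx ∧ dy.
  ∂Q/∂x = 0
  ∂P/∂y = -2
  integrand = ∂Q/∂x - ∂P/∂y = 2.
Integrating over R: integral_0^1 integral_0^{1-x} (2) dy dx = 1.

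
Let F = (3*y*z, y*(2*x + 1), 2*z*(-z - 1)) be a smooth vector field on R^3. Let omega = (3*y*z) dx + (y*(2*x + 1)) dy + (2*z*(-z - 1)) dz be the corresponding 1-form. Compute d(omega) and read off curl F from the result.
d(omega) = (0) dy ∧ dz + (3*y) dz ∧ dx + (2*y - 3*z) dx ∧ dy; curl F = (0, 3*y, 2*y - 3*z)

d omega = sum_{i<j} (∂f_j/∂x_i - ∂f_i/∂x_j) dx_i ∧ dx_j. Under the identification (dy ∧ dz, dz ∧ dx, dx ∧ dy) ↔ (e_x, e_y, e_z), the coefficients are exactly the components of curl F. Compute:
  ∂R/∂y - ∂Q/∂z = (0) - (0) = 0
  ∂P/∂z - ∂R/∂x = (3*y) - (0) = 3*y
  ∂Q/∂x - ∂P/∂y = (2*y) - (3*z) = 2*y - 3*z.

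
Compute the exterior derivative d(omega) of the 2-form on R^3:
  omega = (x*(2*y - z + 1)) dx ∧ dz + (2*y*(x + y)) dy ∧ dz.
d(omega) = (-2*x + 2*y) dx ∧ dy ∧ dz

For a 2-form omega = sum_{i<j} g_{ij} dx_i ∧ dx_j, the exterior derivative is
  d(omega) = sum_{i<j} d(g_{ij}) ∧ dx_i ∧ dx_j = sum_{i<j, k} (∂g_{ij}/∂x_k) dx_k ∧ dx_i ∧ dx_j.
Expand each term, using dx_k ∧ dx_i ∧ dx_j = sgn(permutation) dx_{(a)} ∧ dx_{(b)} ∧ dx_{(c)} with (a < b < c) sorted:
  d(x*(2*y - z + 1)) includes (∂/∂y)(x*(2*y - z + 1)) dy = (2*x) dy, which multiplied by dx ∧ dz gives (-2*x) dx ∧ dy ∧ dz
  d(2*y*(x + y)) includes (∂/∂x)(2*y*(x + y)) dx = (2*y) dx, which multiplied by dy ∧ dz gives (2*y) dx ∧ dy ∧ dz
Collecting like 3-forms: d(omega) = (-2*x + 2*y) dx ∧ dy ∧ dz.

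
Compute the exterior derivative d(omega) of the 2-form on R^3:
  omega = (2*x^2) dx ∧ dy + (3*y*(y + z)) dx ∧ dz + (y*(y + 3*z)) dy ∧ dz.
d(omega) = (-6*y - 3*z) dx ∧ dy ∧ dz

For a 2-form omega = sum_{i<j} g_{ij} dx_i ∧ dx_j, the exterior derivative is
  d(omega) = sum_{i<j} d(g_{ij}) ∧ dx_i ∧ dx_j = sum_{i<j, k} (∂g_{ij}/∂x_k) dx_k ∧ dx_i ∧ dx_j.
Expand each term, using dx_k ∧ dx_i ∧ dx_j = sgn(permutation) dx_{(a)} ∧ dx_{(b)} ∧ dx_{(c)} with (a < b < c) sorted:
  d(3*y*(y + z)) includes (∂/∂y)(3*y*(y + z)) dy = (6*y + 3*z) dy, which multiplied by dx ∧ dz gives (-6*y - 3*z) dx ∧ dy ∧ dz
Collecting like 3-forms: d(omega) = (-6*y - 3*z) dx ∧ dy ∧ dz.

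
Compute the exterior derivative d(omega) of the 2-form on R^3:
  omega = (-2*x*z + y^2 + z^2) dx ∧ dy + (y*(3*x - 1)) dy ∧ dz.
d(omega) = (-2*x + 3*y + 2*z) dx ∧ dy ∧ dz

For a 2-form omega = sum_{i<j} g_{ij} dx_i ∧ dx_j, the exterior derivative is
  d(omega) = sum_{i<j} d(g_{ij}) ∧ dx_i ∧ dx_j = sum_{i<j, k} (∂g_{ij}/∂x_k) dx_k ∧ dx_i ∧ dx_j.
Expand each term, using dx_k ∧ dx_i ∧ dx_j = sgn(permutation) dx_{(a)} ∧ dx_{(b)} ∧ dx_{(c)} with (a < b < c) sorted:
  d(-2*x*z + y^2 + z^2) includes (∂/∂z)(-2*x*z + y^2 + z^2) dz = (-2*x + 2*z) dz, which multiplied by dx ∧ dy gives (-2*x + 2*z) dx ∧ dy ∧ dz
  d(y*(3*x - 1)) includes (∂/∂x)(y*(3*x - 1)) dx = (3*y) dx, which multiplied by dy ∧ dz gives (3*y) dx ∧ dy ∧ dz
Collecting like 3-forms: d(omega) = (-2*x + 3*y + 2*z) dx ∧ dy ∧ dz.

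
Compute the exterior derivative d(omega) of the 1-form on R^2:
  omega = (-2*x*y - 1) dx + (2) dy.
d(omega) = (2*x) dx ∧ dy

For a 1-form omega = sum_i f_i dx_i, the exterior derivative is
  d(omega) = sum_{i < j} (∂f_j/∂x_i - ∂f_i/∂x_j) dx_i ∧ dx_j.
  coefficient of dx ∧ dy: ∂f_2/∂x - ∂f_1/∂y = ∂(2)/∂x - ∂(-2*x*y - 1)/∂y = 2*x
Assembling: d(omega) = (2*x) dx ∧ dy.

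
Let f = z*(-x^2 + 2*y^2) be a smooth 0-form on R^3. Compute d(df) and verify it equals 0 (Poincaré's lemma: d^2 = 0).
d(df) = 0

Step 1: df = sum_i (∂f/∂x_i) dx_i = (-2*x*z) dx + (4*y*z) dy + (-x^2 + 2*y^2) dz.
Step 2: Apply d again. Using the 1-form formula, the coefficient of dx ∧ dy in d(df) is ∂^2 f/∂x ∂y - ∂^2 f/∂y ∂x = (0) - (0) = 0 (equality of mixed partials for smooth f).
Similarly for dx ∧ dz and dy ∧ dz — all coefficients vanish. So d(df) = 0.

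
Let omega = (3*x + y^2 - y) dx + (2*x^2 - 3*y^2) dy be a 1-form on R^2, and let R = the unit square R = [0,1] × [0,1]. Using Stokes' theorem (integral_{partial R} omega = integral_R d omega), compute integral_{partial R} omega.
integral_(partial R) omega = 2

Stokes: integral_partial_R omega = integral_R d omega with d omega = (∂Q/∂x - ∂P/∂y) dx ∧ dy.
  ∂Q/∂x = 4*x
  ∂P/∂y = 2*y - 1
  integrand = ∂Q/∂x - ∂P/∂y = 4*x - 2*y + 1.
Integrating over R: integral_0^1 integral_0^1 (4*x - 2*y + 1) dx dy = 2.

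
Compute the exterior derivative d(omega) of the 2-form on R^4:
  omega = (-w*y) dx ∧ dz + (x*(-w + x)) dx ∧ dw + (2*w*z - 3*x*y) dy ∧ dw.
d(omega) = (w) dx ∧ dy ∧ dz + (-y) dx ∧ dz ∧ dw + (-3*y) dx ∧ dy ∧ dw + (-2*w) dy ∧ dz ∧ dw

For a 2-form omega = sum_{i<j} g_{ij} dx_i ∧ dx_j, the exterior derivative is
  d(omega) = sum_{i<j} d(g_{ij}) ∧ dx_i ∧ dx_j = sum_{i<j, k} (∂g_{ij}/∂x_k) dx_k ∧ dx_i ∧ dx_j.
Expand each term, using dx_k ∧ dx_i ∧ dx_j = sgn(permutation) dx_{(a)} ∧ dx_{(b)} ∧ dx_{(c)} with (a < b < c) sorted:
  d(-w*y) includes (∂/∂y)(-w*y) dy = (-w) dy, which multiplied by dx ∧ dz gives (w) dx ∧ dy ∧ dz
  d(-w*y) includes (∂/∂w)(-w*y) dw = (-y) dw, which multiplied by dx ∧ dz gives (-y) dx ∧ dz ∧ dw
  d(2*w*z - 3*x*y) includes (∂/∂x)(2*w*z - 3*x*y) dx = (-3*y) dx, which multiplied by dy ∧ dw gives (-3*y) dx ∧ dy ∧ dw
  d(2*w*z - 3*x*y) includes (∂/∂z)(2*w*z - 3*x*y) dz = (2*w) dz, which multiplied by dy ∧ dw gives (-2*w) dy ∧ dz ∧ dw
Collecting like 3-forms: d(omega) = (w) dx ∧ dy ∧ dz + (-y) dx ∧ dz ∧ dw + (-3*y) dx ∧ dy ∧ dw + (-2*w) dy ∧ dz ∧ dw.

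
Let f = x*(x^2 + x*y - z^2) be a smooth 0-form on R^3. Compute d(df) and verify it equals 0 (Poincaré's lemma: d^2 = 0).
d(df) = 0

Step 1: df = sum_i (∂f/∂x_i) dx_i = (3*x^2 + 2*x*y - z^2) dx + (x^2) dy + (-2*x*z) dz.
Step 2: Apply d again. Using the 1-form formula, the coefficient of dx ∧ dy in d(df) is ∂^2 f/∂x ∂y - ∂^2 f/∂y ∂x = (2*x) - (2*x) = 0 (equality of mixed partials for smooth f).
Similarly for dx ∧ dz and dy ∧ dz — all coefficients vanish. So d(df) = 0.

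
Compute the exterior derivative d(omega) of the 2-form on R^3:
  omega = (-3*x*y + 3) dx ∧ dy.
d(omega) = 0

For a 2-form omega = sum_{i<j} g_{ij} dx_i ∧ dx_j, the exterior derivative is
  d(omega) = sum_{i<j} d(g_{ij}) ∧ dx_i ∧ dx_j = sum_{i<j, k} (∂g_{ij}/∂x_k) dx_k ∧ dx_i ∧ dx_j.
Expand each term, using dx_k ∧ dx_i ∧ dx_j = sgn(permutation) dx_{(a)} ∧ dx_{(b)} ∧ dx_{(c)} with (a < b < c) sorted:

Collecting like 3-forms: d(omega) = 0.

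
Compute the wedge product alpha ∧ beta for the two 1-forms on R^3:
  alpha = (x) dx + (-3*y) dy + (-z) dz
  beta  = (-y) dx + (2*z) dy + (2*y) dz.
alpha ∧ beta = (2*x*z - 3*y^2) dx ∧ dy + (y*(2*x - z)) dx ∧ dz + (-6*y^2 + 2*z^2) dy ∧ dz

Distribute the wedge, using dx_i ∧ dx_j = -dx_j ∧ dx_i and dx_i ∧ dx_i = 0. For each pair (i, j) with i < j, the coefficient of dx_i ∧ dx_j in alpha ∧ beta is (alpha_i * beta_j - alpha_j * beta_i). Collecting: alpha ∧ beta = (2*x*z - 3*y^2) dx ∧ dy + (y*(2*x - z)) dx ∧ dz + (-6*y^2 + 2*z^2) dy ∧ dz.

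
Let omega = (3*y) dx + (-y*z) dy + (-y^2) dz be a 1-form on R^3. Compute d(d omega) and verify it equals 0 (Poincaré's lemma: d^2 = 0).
d(d omega) = 0

Step 1: d omega = sum_{i<j} (∂f_j/∂x_i - ∂f_i/∂x_j) dx_i ∧ dx_j:
  coeff of dx ∧ dy: -3
  coeff of dx ∧ dz: 0
  coeff of dy ∧ dz: -y
Step 2: Apply d again to each 2-form coefficient. The only possible 3-form in R^3 is dx ∧ dy ∧ dz, with coefficient
  ∂(coeff of dy∧dz)/∂x - ∂(coeff of dx∧dz)/∂y + ∂(coeff of dx∧dy)/∂z
  = ∂/∂x (-y) - ∂/∂y (0) + ∂/∂z (-3).
Each of these terms simplifies to sums of mixed partials that cancel in pairs. The result is 0 (by equality of mixed partials for smooth functions — Schwarz / Clairaut).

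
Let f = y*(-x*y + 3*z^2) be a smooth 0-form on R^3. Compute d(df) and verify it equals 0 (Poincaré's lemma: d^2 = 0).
d(df) = 0

Step 1: df = sum_i (∂f/∂x_i) dx_i = (-y^2) dx + (-2*x*y + 3*z^2) dy + (6*y*z) dz.
Step 2: Apply d again. Using the 1-form formula, the coefficient of dx ∧ dy in d(df) is ∂^2 f/∂x ∂y - ∂^2 f/∂y ∂x = (-2*y) - (-2*y) = 0 (equality of mixed partials for smooth f).
Similarly for dx ∧ dz and dy ∧ dz — all coefficients vanish. So d(df) = 0.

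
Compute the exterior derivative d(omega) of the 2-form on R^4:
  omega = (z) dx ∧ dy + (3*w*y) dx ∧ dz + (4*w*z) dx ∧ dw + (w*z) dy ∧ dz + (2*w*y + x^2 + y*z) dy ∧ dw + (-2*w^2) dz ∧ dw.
d(omega) = (1 - 3*w) dx ∧ dy ∧ dz + (-4*w + 3*y) dx ∧ dz ∧ dw + (-y + z) dy ∧ dz ∧ dw + (2*x) dx ∧ dy ∧ dw

For a 2-form omega = sum_{i<j} g_{ij} dx_i ∧ dx_j, the exterior derivative is
  d(omega) = sum_{i<j} d(g_{ij}) ∧ dx_i ∧ dx_j = sum_{i<j, k} (∂g_{ij}/∂x_k) dx_k ∧ dx_i ∧ dx_j.
Expand each term, using dx_k ∧ dx_i ∧ dx_j = sgn(permutation) dx_{(a)} ∧ dx_{(b)} ∧ dx_{(c)} with (a < b < c) sorted:
  d(z) includes (∂/∂z)(z) dz = (1) dz, which multiplied by dx ∧ dy gives (1) dx ∧ dy ∧ dz
  d(3*w*y) includes (∂/∂y)(3*w*y) dy = (3*w) dy, which multiplied by dx ∧ dz gives (-3*w) dx ∧ dy ∧ dz
  d(3*w*y) includes (∂/∂w)(3*w*y) dw = (3*y) dw, which multiplied by dx ∧ dz gives (3*y) dx ∧ dz ∧ dw
  d(4*w*z) includes (∂/∂z)(4*w*z) dz = (4*w) dz, which multiplied by dx ∧ dw gives (-4*w) dx ∧ dz ∧ dw
  d(w*z) includes (∂/∂w)(w*z) dw = (z) dw, which multiplied by dy ∧ dz gives (z) dy ∧ dz ∧ dw
  d(2*w*y + x^2 + y*z) includes (∂/∂x)(2*w*y + x^2 + y*z) dx = (2*x) dx, which multiplied by dy ∧ dw gives (2*x) dx ∧ dy ∧ dw
  d(2*w*y + x^2 + y*z) includes (∂/∂z)(2*w*y + x^2 + y*z) dz = (y) dz, which multiplied by dy ∧ dw gives (-y) dy ∧ dz ∧ dw
Collecting like 3-forms: d(omega) = (1 - 3*w) dx ∧ dy ∧ dz + (-4*w + 3*y) dx ∧ dz ∧ dw + (-y + z) dy ∧ dz ∧ dw + (2*x) dx ∧ dy ∧ dw.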